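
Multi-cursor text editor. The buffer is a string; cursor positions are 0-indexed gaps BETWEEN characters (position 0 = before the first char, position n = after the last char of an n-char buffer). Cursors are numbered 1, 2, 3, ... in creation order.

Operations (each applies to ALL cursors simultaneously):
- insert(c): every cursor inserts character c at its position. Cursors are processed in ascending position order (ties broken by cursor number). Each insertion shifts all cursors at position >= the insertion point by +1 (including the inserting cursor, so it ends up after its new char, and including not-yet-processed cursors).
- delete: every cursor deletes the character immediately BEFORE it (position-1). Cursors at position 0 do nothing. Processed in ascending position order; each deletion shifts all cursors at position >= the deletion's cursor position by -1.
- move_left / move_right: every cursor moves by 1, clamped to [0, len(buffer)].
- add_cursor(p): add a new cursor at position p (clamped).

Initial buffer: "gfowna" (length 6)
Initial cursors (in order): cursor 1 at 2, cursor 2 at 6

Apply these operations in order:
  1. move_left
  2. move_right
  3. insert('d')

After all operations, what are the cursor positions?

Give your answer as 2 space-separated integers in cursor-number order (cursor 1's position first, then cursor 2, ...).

After op 1 (move_left): buffer="gfowna" (len 6), cursors c1@1 c2@5, authorship ......
After op 2 (move_right): buffer="gfowna" (len 6), cursors c1@2 c2@6, authorship ......
After op 3 (insert('d')): buffer="gfdownad" (len 8), cursors c1@3 c2@8, authorship ..1....2

Answer: 3 8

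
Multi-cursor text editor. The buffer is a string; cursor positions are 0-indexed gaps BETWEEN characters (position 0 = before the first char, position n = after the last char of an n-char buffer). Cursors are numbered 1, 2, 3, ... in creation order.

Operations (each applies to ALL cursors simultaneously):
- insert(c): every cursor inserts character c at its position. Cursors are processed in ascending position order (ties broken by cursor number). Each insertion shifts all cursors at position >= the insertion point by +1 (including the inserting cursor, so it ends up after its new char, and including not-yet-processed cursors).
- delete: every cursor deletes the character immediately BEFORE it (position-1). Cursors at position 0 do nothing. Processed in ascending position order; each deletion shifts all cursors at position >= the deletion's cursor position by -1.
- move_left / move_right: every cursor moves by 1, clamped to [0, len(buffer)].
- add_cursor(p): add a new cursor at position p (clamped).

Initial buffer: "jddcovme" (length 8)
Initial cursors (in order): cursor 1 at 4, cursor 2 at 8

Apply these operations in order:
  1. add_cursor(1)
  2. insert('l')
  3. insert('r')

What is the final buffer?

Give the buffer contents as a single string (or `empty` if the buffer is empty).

Answer: jlrddclrovmelr

Derivation:
After op 1 (add_cursor(1)): buffer="jddcovme" (len 8), cursors c3@1 c1@4 c2@8, authorship ........
After op 2 (insert('l')): buffer="jlddclovmel" (len 11), cursors c3@2 c1@6 c2@11, authorship .3...1....2
After op 3 (insert('r')): buffer="jlrddclrovmelr" (len 14), cursors c3@3 c1@8 c2@14, authorship .33...11....22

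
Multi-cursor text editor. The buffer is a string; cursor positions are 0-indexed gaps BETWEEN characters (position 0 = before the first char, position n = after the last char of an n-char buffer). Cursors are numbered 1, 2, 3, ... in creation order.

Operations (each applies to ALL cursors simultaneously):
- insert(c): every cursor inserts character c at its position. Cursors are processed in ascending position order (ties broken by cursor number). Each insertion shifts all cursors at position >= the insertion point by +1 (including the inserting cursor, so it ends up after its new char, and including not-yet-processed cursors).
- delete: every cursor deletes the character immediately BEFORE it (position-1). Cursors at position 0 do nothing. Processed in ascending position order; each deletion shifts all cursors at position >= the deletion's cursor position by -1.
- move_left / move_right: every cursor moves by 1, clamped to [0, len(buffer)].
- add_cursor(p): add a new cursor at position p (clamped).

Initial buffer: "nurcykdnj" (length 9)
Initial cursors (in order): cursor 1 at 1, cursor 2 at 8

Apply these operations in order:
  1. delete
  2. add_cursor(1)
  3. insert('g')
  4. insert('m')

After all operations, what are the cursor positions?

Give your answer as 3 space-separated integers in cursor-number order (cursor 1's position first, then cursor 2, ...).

After op 1 (delete): buffer="urcykdj" (len 7), cursors c1@0 c2@6, authorship .......
After op 2 (add_cursor(1)): buffer="urcykdj" (len 7), cursors c1@0 c3@1 c2@6, authorship .......
After op 3 (insert('g')): buffer="gugrcykdgj" (len 10), cursors c1@1 c3@3 c2@9, authorship 1.3.....2.
After op 4 (insert('m')): buffer="gmugmrcykdgmj" (len 13), cursors c1@2 c3@5 c2@12, authorship 11.33.....22.

Answer: 2 12 5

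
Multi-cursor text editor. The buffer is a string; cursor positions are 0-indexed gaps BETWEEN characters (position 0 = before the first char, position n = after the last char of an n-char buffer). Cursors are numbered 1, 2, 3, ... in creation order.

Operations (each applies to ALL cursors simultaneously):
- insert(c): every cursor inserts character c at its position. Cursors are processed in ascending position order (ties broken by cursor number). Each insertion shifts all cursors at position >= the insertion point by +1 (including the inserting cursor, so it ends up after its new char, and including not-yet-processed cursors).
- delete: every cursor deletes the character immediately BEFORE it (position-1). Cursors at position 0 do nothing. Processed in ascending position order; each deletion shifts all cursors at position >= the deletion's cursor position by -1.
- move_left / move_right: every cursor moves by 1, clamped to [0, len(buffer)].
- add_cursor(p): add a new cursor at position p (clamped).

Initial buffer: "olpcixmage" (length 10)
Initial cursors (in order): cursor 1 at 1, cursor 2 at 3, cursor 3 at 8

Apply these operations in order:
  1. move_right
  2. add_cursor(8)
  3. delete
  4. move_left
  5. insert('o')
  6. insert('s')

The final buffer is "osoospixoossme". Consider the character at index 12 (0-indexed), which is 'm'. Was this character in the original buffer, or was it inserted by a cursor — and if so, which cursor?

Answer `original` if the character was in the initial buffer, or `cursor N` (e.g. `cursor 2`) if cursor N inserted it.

After op 1 (move_right): buffer="olpcixmage" (len 10), cursors c1@2 c2@4 c3@9, authorship ..........
After op 2 (add_cursor(8)): buffer="olpcixmage" (len 10), cursors c1@2 c2@4 c4@8 c3@9, authorship ..........
After op 3 (delete): buffer="opixme" (len 6), cursors c1@1 c2@2 c3@5 c4@5, authorship ......
After op 4 (move_left): buffer="opixme" (len 6), cursors c1@0 c2@1 c3@4 c4@4, authorship ......
After op 5 (insert('o')): buffer="ooopixoome" (len 10), cursors c1@1 c2@3 c3@8 c4@8, authorship 1.2...34..
After op 6 (insert('s')): buffer="osoospixoossme" (len 14), cursors c1@2 c2@5 c3@12 c4@12, authorship 11.22...3434..
Authorship (.=original, N=cursor N): 1 1 . 2 2 . . . 3 4 3 4 . .
Index 12: author = original

Answer: original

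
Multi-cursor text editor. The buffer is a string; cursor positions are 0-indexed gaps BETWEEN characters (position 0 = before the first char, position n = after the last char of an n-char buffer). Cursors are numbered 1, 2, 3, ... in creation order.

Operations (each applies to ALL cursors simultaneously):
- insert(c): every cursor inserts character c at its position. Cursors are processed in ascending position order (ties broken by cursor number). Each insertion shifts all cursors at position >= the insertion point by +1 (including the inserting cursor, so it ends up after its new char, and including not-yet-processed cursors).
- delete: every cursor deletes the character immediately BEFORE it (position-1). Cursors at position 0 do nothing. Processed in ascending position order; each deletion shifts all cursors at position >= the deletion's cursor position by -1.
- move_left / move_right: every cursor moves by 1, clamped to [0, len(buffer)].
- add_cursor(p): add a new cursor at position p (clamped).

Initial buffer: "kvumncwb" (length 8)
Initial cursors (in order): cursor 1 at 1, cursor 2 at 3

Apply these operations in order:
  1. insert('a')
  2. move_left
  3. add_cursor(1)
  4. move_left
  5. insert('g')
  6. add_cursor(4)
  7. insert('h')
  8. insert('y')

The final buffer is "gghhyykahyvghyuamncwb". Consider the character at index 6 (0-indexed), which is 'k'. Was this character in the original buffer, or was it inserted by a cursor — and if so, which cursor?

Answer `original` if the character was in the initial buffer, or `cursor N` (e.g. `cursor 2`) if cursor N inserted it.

Answer: original

Derivation:
After op 1 (insert('a')): buffer="kavuamncwb" (len 10), cursors c1@2 c2@5, authorship .1..2.....
After op 2 (move_left): buffer="kavuamncwb" (len 10), cursors c1@1 c2@4, authorship .1..2.....
After op 3 (add_cursor(1)): buffer="kavuamncwb" (len 10), cursors c1@1 c3@1 c2@4, authorship .1..2.....
After op 4 (move_left): buffer="kavuamncwb" (len 10), cursors c1@0 c3@0 c2@3, authorship .1..2.....
After op 5 (insert('g')): buffer="ggkavguamncwb" (len 13), cursors c1@2 c3@2 c2@6, authorship 13.1.2.2.....
After op 6 (add_cursor(4)): buffer="ggkavguamncwb" (len 13), cursors c1@2 c3@2 c4@4 c2@6, authorship 13.1.2.2.....
After op 7 (insert('h')): buffer="gghhkahvghuamncwb" (len 17), cursors c1@4 c3@4 c4@7 c2@10, authorship 1313.14.22.2.....
After op 8 (insert('y')): buffer="gghhyykahyvghyuamncwb" (len 21), cursors c1@6 c3@6 c4@10 c2@14, authorship 131313.144.222.2.....
Authorship (.=original, N=cursor N): 1 3 1 3 1 3 . 1 4 4 . 2 2 2 . 2 . . . . .
Index 6: author = original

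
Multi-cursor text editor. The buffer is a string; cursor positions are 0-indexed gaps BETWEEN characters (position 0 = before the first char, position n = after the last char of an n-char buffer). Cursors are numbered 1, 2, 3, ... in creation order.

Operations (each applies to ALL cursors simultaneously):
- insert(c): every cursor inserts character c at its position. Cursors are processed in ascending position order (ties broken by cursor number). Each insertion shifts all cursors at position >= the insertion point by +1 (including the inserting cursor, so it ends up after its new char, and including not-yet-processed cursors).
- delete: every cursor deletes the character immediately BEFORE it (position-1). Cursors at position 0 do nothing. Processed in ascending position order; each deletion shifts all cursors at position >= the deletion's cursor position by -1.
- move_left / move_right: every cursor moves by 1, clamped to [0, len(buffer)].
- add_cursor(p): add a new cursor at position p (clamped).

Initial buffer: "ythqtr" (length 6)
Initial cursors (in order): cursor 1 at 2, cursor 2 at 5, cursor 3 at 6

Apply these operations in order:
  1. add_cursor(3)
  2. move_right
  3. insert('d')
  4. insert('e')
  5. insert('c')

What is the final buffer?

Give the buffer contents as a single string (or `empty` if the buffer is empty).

After op 1 (add_cursor(3)): buffer="ythqtr" (len 6), cursors c1@2 c4@3 c2@5 c3@6, authorship ......
After op 2 (move_right): buffer="ythqtr" (len 6), cursors c1@3 c4@4 c2@6 c3@6, authorship ......
After op 3 (insert('d')): buffer="ythdqdtrdd" (len 10), cursors c1@4 c4@6 c2@10 c3@10, authorship ...1.4..23
After op 4 (insert('e')): buffer="ythdeqdetrddee" (len 14), cursors c1@5 c4@8 c2@14 c3@14, authorship ...11.44..2323
After op 5 (insert('c')): buffer="ythdecqdectrddeecc" (len 18), cursors c1@6 c4@10 c2@18 c3@18, authorship ...111.444..232323

Answer: ythdecqdectrddeecc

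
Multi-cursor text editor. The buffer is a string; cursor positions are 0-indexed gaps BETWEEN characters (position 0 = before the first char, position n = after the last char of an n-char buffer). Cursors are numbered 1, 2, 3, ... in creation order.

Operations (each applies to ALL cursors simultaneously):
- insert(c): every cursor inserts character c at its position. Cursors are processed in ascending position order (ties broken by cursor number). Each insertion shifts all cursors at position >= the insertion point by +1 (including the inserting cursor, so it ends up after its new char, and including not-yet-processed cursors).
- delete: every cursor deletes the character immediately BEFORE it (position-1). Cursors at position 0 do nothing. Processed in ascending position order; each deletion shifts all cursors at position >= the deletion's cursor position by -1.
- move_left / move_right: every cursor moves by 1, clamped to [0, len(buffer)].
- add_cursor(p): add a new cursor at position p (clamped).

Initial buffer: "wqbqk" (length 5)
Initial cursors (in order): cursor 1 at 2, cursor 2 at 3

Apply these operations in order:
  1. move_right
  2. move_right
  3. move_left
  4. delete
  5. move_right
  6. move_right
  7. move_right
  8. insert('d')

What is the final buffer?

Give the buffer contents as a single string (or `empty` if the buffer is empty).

Answer: wqkdd

Derivation:
After op 1 (move_right): buffer="wqbqk" (len 5), cursors c1@3 c2@4, authorship .....
After op 2 (move_right): buffer="wqbqk" (len 5), cursors c1@4 c2@5, authorship .....
After op 3 (move_left): buffer="wqbqk" (len 5), cursors c1@3 c2@4, authorship .....
After op 4 (delete): buffer="wqk" (len 3), cursors c1@2 c2@2, authorship ...
After op 5 (move_right): buffer="wqk" (len 3), cursors c1@3 c2@3, authorship ...
After op 6 (move_right): buffer="wqk" (len 3), cursors c1@3 c2@3, authorship ...
After op 7 (move_right): buffer="wqk" (len 3), cursors c1@3 c2@3, authorship ...
After op 8 (insert('d')): buffer="wqkdd" (len 5), cursors c1@5 c2@5, authorship ...12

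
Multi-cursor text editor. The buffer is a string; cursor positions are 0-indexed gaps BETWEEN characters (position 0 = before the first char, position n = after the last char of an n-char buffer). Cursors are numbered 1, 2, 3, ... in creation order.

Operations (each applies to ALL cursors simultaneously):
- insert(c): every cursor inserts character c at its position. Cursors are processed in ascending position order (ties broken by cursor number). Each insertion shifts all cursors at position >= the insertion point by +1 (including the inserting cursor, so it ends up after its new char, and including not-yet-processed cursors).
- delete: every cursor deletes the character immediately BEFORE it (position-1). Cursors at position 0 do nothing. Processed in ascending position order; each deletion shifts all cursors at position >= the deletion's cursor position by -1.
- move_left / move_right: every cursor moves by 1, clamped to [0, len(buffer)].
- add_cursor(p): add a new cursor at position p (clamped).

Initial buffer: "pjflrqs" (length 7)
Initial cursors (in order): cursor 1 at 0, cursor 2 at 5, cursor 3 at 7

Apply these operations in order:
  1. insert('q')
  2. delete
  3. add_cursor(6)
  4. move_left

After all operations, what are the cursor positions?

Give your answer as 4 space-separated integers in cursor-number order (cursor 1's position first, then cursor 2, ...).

After op 1 (insert('q')): buffer="qpjflrqqsq" (len 10), cursors c1@1 c2@7 c3@10, authorship 1.....2..3
After op 2 (delete): buffer="pjflrqs" (len 7), cursors c1@0 c2@5 c3@7, authorship .......
After op 3 (add_cursor(6)): buffer="pjflrqs" (len 7), cursors c1@0 c2@5 c4@6 c3@7, authorship .......
After op 4 (move_left): buffer="pjflrqs" (len 7), cursors c1@0 c2@4 c4@5 c3@6, authorship .......

Answer: 0 4 6 5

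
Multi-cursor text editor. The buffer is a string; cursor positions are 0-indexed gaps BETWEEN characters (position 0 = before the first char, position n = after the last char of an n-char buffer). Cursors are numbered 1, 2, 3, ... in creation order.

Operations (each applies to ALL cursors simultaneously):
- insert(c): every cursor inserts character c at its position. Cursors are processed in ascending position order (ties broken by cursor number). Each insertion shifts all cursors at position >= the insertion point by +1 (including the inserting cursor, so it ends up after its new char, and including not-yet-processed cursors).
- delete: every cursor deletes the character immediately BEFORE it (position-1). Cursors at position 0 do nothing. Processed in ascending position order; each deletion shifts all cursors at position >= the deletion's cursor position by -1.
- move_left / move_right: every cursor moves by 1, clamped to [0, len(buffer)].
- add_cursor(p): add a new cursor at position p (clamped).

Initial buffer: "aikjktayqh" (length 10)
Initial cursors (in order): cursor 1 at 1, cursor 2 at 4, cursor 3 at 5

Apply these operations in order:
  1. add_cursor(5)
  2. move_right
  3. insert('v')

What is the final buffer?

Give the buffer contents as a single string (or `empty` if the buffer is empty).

After op 1 (add_cursor(5)): buffer="aikjktayqh" (len 10), cursors c1@1 c2@4 c3@5 c4@5, authorship ..........
After op 2 (move_right): buffer="aikjktayqh" (len 10), cursors c1@2 c2@5 c3@6 c4@6, authorship ..........
After op 3 (insert('v')): buffer="aivkjkvtvvayqh" (len 14), cursors c1@3 c2@7 c3@10 c4@10, authorship ..1...2.34....

Answer: aivkjkvtvvayqh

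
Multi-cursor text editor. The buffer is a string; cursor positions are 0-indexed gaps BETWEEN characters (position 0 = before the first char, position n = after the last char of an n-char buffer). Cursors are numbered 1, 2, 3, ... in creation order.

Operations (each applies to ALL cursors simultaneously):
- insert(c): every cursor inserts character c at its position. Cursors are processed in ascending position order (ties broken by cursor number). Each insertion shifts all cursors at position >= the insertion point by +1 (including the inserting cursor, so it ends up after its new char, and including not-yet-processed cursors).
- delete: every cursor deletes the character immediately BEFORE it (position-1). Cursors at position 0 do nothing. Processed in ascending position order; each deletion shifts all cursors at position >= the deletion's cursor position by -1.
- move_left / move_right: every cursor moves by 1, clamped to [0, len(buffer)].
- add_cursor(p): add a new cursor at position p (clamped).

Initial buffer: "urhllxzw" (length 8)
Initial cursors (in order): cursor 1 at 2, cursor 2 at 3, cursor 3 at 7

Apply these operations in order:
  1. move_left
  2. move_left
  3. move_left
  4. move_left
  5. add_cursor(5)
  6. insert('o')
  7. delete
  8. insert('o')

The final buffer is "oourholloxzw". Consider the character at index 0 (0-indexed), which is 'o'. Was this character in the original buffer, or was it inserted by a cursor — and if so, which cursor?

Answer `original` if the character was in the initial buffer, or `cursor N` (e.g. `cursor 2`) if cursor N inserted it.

After op 1 (move_left): buffer="urhllxzw" (len 8), cursors c1@1 c2@2 c3@6, authorship ........
After op 2 (move_left): buffer="urhllxzw" (len 8), cursors c1@0 c2@1 c3@5, authorship ........
After op 3 (move_left): buffer="urhllxzw" (len 8), cursors c1@0 c2@0 c3@4, authorship ........
After op 4 (move_left): buffer="urhllxzw" (len 8), cursors c1@0 c2@0 c3@3, authorship ........
After op 5 (add_cursor(5)): buffer="urhllxzw" (len 8), cursors c1@0 c2@0 c3@3 c4@5, authorship ........
After op 6 (insert('o')): buffer="oourholloxzw" (len 12), cursors c1@2 c2@2 c3@6 c4@9, authorship 12...3..4...
After op 7 (delete): buffer="urhllxzw" (len 8), cursors c1@0 c2@0 c3@3 c4@5, authorship ........
After op 8 (insert('o')): buffer="oourholloxzw" (len 12), cursors c1@2 c2@2 c3@6 c4@9, authorship 12...3..4...
Authorship (.=original, N=cursor N): 1 2 . . . 3 . . 4 . . .
Index 0: author = 1

Answer: cursor 1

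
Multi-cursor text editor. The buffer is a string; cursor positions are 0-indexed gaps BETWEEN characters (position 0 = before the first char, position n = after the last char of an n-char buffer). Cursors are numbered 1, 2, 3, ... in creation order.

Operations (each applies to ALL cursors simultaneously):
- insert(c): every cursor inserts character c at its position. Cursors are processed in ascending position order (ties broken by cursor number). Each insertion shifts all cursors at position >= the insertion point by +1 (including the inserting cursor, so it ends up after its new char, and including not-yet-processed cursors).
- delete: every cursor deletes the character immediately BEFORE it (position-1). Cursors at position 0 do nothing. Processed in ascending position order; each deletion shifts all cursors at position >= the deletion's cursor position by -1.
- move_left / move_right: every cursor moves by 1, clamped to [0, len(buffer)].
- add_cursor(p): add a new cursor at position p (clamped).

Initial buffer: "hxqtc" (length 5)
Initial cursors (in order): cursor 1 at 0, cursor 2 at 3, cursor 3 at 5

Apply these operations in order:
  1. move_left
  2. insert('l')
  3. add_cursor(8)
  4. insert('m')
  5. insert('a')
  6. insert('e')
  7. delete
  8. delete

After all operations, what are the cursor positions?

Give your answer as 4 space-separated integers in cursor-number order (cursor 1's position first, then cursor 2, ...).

Answer: 2 6 10 12

Derivation:
After op 1 (move_left): buffer="hxqtc" (len 5), cursors c1@0 c2@2 c3@4, authorship .....
After op 2 (insert('l')): buffer="lhxlqtlc" (len 8), cursors c1@1 c2@4 c3@7, authorship 1..2..3.
After op 3 (add_cursor(8)): buffer="lhxlqtlc" (len 8), cursors c1@1 c2@4 c3@7 c4@8, authorship 1..2..3.
After op 4 (insert('m')): buffer="lmhxlmqtlmcm" (len 12), cursors c1@2 c2@6 c3@10 c4@12, authorship 11..22..33.4
After op 5 (insert('a')): buffer="lmahxlmaqtlmacma" (len 16), cursors c1@3 c2@8 c3@13 c4@16, authorship 111..222..333.44
After op 6 (insert('e')): buffer="lmaehxlmaeqtlmaecmae" (len 20), cursors c1@4 c2@10 c3@16 c4@20, authorship 1111..2222..3333.444
After op 7 (delete): buffer="lmahxlmaqtlmacma" (len 16), cursors c1@3 c2@8 c3@13 c4@16, authorship 111..222..333.44
After op 8 (delete): buffer="lmhxlmqtlmcm" (len 12), cursors c1@2 c2@6 c3@10 c4@12, authorship 11..22..33.4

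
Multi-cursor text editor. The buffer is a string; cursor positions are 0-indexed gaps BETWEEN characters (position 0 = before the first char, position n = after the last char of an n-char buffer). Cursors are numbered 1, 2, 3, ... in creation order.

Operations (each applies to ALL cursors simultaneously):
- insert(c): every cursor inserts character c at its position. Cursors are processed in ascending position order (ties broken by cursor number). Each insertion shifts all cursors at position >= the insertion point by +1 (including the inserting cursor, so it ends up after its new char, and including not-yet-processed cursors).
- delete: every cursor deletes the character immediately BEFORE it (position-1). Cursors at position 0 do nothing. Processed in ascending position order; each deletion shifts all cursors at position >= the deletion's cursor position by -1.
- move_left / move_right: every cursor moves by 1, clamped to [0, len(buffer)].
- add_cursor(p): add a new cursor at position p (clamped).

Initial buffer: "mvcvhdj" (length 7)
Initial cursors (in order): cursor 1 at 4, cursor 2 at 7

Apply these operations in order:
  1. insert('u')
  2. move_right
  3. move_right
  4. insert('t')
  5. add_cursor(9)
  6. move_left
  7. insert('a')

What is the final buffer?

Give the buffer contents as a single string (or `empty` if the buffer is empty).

After op 1 (insert('u')): buffer="mvcvuhdju" (len 9), cursors c1@5 c2@9, authorship ....1...2
After op 2 (move_right): buffer="mvcvuhdju" (len 9), cursors c1@6 c2@9, authorship ....1...2
After op 3 (move_right): buffer="mvcvuhdju" (len 9), cursors c1@7 c2@9, authorship ....1...2
After op 4 (insert('t')): buffer="mvcvuhdtjut" (len 11), cursors c1@8 c2@11, authorship ....1..1.22
After op 5 (add_cursor(9)): buffer="mvcvuhdtjut" (len 11), cursors c1@8 c3@9 c2@11, authorship ....1..1.22
After op 6 (move_left): buffer="mvcvuhdtjut" (len 11), cursors c1@7 c3@8 c2@10, authorship ....1..1.22
After op 7 (insert('a')): buffer="mvcvuhdatajuat" (len 14), cursors c1@8 c3@10 c2@13, authorship ....1..113.222

Answer: mvcvuhdatajuat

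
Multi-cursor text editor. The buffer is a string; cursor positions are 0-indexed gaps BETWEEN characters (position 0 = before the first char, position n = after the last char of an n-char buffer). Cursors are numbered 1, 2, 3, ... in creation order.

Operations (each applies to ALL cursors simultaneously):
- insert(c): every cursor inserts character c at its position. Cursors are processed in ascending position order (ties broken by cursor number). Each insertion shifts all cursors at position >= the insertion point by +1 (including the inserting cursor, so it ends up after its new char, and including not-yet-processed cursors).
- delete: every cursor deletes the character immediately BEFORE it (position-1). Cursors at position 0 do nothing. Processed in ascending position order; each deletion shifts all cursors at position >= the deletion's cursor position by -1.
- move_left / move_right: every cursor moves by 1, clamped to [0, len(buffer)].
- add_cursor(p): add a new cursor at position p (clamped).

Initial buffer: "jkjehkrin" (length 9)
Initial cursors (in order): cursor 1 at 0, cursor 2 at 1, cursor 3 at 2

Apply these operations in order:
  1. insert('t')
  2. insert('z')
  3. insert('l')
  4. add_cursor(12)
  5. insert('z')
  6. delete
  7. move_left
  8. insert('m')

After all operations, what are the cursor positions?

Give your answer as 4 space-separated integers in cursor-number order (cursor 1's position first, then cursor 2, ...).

Answer: 3 8 13 15

Derivation:
After op 1 (insert('t')): buffer="tjtktjehkrin" (len 12), cursors c1@1 c2@3 c3@5, authorship 1.2.3.......
After op 2 (insert('z')): buffer="tzjtzktzjehkrin" (len 15), cursors c1@2 c2@5 c3@8, authorship 11.22.33.......
After op 3 (insert('l')): buffer="tzljtzlktzljehkrin" (len 18), cursors c1@3 c2@7 c3@11, authorship 111.222.333.......
After op 4 (add_cursor(12)): buffer="tzljtzlktzljehkrin" (len 18), cursors c1@3 c2@7 c3@11 c4@12, authorship 111.222.333.......
After op 5 (insert('z')): buffer="tzlzjtzlzktzlzjzehkrin" (len 22), cursors c1@4 c2@9 c3@14 c4@16, authorship 1111.2222.3333.4......
After op 6 (delete): buffer="tzljtzlktzljehkrin" (len 18), cursors c1@3 c2@7 c3@11 c4@12, authorship 111.222.333.......
After op 7 (move_left): buffer="tzljtzlktzljehkrin" (len 18), cursors c1@2 c2@6 c3@10 c4@11, authorship 111.222.333.......
After op 8 (insert('m')): buffer="tzmljtzmlktzmlmjehkrin" (len 22), cursors c1@3 c2@8 c3@13 c4@15, authorship 1111.2222.33334.......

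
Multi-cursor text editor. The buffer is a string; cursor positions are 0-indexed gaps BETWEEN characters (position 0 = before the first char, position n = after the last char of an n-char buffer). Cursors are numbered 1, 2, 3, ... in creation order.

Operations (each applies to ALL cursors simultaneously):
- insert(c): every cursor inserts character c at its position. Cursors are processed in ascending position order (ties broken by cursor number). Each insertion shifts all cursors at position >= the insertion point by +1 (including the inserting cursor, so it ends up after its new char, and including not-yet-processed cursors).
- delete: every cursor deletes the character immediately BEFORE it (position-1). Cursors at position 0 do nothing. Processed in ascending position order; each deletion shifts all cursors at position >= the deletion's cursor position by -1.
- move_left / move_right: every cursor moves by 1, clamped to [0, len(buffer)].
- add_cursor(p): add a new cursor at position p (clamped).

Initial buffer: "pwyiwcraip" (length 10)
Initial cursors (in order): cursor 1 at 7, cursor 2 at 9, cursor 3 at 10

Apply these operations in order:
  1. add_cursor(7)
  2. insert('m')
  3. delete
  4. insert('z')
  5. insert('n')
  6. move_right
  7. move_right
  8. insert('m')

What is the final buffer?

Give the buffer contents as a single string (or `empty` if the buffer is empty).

After op 1 (add_cursor(7)): buffer="pwyiwcraip" (len 10), cursors c1@7 c4@7 c2@9 c3@10, authorship ..........
After op 2 (insert('m')): buffer="pwyiwcrmmaimpm" (len 14), cursors c1@9 c4@9 c2@12 c3@14, authorship .......14..2.3
After op 3 (delete): buffer="pwyiwcraip" (len 10), cursors c1@7 c4@7 c2@9 c3@10, authorship ..........
After op 4 (insert('z')): buffer="pwyiwcrzzaizpz" (len 14), cursors c1@9 c4@9 c2@12 c3@14, authorship .......14..2.3
After op 5 (insert('n')): buffer="pwyiwcrzznnaiznpzn" (len 18), cursors c1@11 c4@11 c2@15 c3@18, authorship .......1414..22.33
After op 6 (move_right): buffer="pwyiwcrzznnaiznpzn" (len 18), cursors c1@12 c4@12 c2@16 c3@18, authorship .......1414..22.33
After op 7 (move_right): buffer="pwyiwcrzznnaiznpzn" (len 18), cursors c1@13 c4@13 c2@17 c3@18, authorship .......1414..22.33
After op 8 (insert('m')): buffer="pwyiwcrzznnaimmznpzmnm" (len 22), cursors c1@15 c4@15 c2@20 c3@22, authorship .......1414..1422.3233

Answer: pwyiwcrzznnaimmznpzmnm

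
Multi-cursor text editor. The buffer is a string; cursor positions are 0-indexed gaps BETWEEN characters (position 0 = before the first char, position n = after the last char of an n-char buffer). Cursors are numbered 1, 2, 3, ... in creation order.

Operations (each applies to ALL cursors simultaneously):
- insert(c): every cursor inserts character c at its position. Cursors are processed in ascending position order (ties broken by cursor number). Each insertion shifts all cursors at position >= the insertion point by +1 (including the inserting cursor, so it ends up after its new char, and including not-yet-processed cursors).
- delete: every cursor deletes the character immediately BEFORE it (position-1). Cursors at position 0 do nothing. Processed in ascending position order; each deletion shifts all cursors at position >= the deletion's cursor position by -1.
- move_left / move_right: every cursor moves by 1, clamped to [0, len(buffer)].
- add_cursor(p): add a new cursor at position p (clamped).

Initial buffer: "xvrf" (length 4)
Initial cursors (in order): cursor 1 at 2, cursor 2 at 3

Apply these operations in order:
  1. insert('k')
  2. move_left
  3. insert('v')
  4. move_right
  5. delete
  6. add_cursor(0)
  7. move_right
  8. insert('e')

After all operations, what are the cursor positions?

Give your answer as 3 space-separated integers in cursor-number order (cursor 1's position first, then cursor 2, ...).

Answer: 6 9 2

Derivation:
After op 1 (insert('k')): buffer="xvkrkf" (len 6), cursors c1@3 c2@5, authorship ..1.2.
After op 2 (move_left): buffer="xvkrkf" (len 6), cursors c1@2 c2@4, authorship ..1.2.
After op 3 (insert('v')): buffer="xvvkrvkf" (len 8), cursors c1@3 c2@6, authorship ..11.22.
After op 4 (move_right): buffer="xvvkrvkf" (len 8), cursors c1@4 c2@7, authorship ..11.22.
After op 5 (delete): buffer="xvvrvf" (len 6), cursors c1@3 c2@5, authorship ..1.2.
After op 6 (add_cursor(0)): buffer="xvvrvf" (len 6), cursors c3@0 c1@3 c2@5, authorship ..1.2.
After op 7 (move_right): buffer="xvvrvf" (len 6), cursors c3@1 c1@4 c2@6, authorship ..1.2.
After op 8 (insert('e')): buffer="xevvrevfe" (len 9), cursors c3@2 c1@6 c2@9, authorship .3.1.12.2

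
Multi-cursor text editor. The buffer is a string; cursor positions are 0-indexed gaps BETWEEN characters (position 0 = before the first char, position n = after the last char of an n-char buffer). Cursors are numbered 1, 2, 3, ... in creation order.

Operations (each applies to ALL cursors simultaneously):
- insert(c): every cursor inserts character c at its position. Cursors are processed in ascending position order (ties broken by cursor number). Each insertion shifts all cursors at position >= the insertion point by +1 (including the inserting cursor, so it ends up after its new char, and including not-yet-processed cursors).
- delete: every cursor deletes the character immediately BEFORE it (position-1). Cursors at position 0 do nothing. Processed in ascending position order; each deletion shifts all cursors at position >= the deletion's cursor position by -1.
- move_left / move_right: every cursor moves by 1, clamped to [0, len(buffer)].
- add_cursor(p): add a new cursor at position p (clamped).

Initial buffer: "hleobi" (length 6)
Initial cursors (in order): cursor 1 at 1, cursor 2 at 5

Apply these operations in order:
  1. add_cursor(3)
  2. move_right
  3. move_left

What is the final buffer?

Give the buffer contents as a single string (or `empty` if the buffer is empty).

Answer: hleobi

Derivation:
After op 1 (add_cursor(3)): buffer="hleobi" (len 6), cursors c1@1 c3@3 c2@5, authorship ......
After op 2 (move_right): buffer="hleobi" (len 6), cursors c1@2 c3@4 c2@6, authorship ......
After op 3 (move_left): buffer="hleobi" (len 6), cursors c1@1 c3@3 c2@5, authorship ......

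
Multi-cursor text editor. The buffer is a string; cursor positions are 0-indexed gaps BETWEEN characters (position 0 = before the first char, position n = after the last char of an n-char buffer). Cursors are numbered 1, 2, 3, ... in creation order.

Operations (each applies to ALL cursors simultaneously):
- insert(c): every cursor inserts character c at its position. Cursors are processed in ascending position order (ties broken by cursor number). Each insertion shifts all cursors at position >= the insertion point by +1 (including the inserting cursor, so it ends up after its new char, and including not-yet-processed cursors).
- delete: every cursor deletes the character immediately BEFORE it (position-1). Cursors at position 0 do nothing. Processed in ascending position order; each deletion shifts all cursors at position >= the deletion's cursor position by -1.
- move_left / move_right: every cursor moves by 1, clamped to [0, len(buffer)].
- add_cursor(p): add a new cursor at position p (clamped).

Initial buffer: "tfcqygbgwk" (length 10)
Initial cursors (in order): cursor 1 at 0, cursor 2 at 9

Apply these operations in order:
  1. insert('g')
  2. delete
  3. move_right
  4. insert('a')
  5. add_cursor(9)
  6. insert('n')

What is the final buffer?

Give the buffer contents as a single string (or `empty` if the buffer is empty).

After op 1 (insert('g')): buffer="gtfcqygbgwgk" (len 12), cursors c1@1 c2@11, authorship 1.........2.
After op 2 (delete): buffer="tfcqygbgwk" (len 10), cursors c1@0 c2@9, authorship ..........
After op 3 (move_right): buffer="tfcqygbgwk" (len 10), cursors c1@1 c2@10, authorship ..........
After op 4 (insert('a')): buffer="tafcqygbgwka" (len 12), cursors c1@2 c2@12, authorship .1.........2
After op 5 (add_cursor(9)): buffer="tafcqygbgwka" (len 12), cursors c1@2 c3@9 c2@12, authorship .1.........2
After op 6 (insert('n')): buffer="tanfcqygbgnwkan" (len 15), cursors c1@3 c3@11 c2@15, authorship .11.......3..22

Answer: tanfcqygbgnwkan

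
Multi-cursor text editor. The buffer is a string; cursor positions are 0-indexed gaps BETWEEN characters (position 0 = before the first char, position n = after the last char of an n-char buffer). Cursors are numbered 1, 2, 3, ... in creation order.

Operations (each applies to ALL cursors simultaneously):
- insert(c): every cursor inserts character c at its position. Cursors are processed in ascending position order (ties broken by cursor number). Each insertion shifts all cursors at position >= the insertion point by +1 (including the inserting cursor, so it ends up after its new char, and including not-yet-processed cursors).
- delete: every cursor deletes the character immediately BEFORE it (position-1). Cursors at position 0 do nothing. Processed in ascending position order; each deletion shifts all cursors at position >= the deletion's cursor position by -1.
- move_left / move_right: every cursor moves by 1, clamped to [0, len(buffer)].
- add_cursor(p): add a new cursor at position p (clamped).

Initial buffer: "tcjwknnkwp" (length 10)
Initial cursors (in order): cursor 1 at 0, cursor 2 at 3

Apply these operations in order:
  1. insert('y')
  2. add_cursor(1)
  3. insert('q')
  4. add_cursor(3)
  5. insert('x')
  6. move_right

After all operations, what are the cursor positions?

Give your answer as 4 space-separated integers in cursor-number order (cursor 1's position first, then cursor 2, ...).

Answer: 7 13 7 7

Derivation:
After op 1 (insert('y')): buffer="ytcjywknnkwp" (len 12), cursors c1@1 c2@5, authorship 1...2.......
After op 2 (add_cursor(1)): buffer="ytcjywknnkwp" (len 12), cursors c1@1 c3@1 c2@5, authorship 1...2.......
After op 3 (insert('q')): buffer="yqqtcjyqwknnkwp" (len 15), cursors c1@3 c3@3 c2@8, authorship 113...22.......
After op 4 (add_cursor(3)): buffer="yqqtcjyqwknnkwp" (len 15), cursors c1@3 c3@3 c4@3 c2@8, authorship 113...22.......
After op 5 (insert('x')): buffer="yqqxxxtcjyqxwknnkwp" (len 19), cursors c1@6 c3@6 c4@6 c2@12, authorship 113134...222.......
After op 6 (move_right): buffer="yqqxxxtcjyqxwknnkwp" (len 19), cursors c1@7 c3@7 c4@7 c2@13, authorship 113134...222.......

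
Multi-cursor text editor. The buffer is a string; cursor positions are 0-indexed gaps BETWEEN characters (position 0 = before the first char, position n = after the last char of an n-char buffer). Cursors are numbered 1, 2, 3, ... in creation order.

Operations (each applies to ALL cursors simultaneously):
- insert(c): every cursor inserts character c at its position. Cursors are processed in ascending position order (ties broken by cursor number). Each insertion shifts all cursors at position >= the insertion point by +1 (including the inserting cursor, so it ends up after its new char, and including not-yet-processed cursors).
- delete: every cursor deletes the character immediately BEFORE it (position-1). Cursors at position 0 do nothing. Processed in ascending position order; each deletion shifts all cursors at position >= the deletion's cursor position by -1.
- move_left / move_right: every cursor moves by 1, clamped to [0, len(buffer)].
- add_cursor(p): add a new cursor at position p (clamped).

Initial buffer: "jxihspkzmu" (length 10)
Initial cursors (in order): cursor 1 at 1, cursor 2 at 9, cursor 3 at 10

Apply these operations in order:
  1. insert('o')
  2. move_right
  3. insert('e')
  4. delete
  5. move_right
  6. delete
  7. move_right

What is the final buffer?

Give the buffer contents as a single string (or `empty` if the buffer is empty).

Answer: joxhspkzmo

Derivation:
After op 1 (insert('o')): buffer="joxihspkzmouo" (len 13), cursors c1@2 c2@11 c3@13, authorship .1........2.3
After op 2 (move_right): buffer="joxihspkzmouo" (len 13), cursors c1@3 c2@12 c3@13, authorship .1........2.3
After op 3 (insert('e')): buffer="joxeihspkzmoueoe" (len 16), cursors c1@4 c2@14 c3@16, authorship .1.1.......2.233
After op 4 (delete): buffer="joxihspkzmouo" (len 13), cursors c1@3 c2@12 c3@13, authorship .1........2.3
After op 5 (move_right): buffer="joxihspkzmouo" (len 13), cursors c1@4 c2@13 c3@13, authorship .1........2.3
After op 6 (delete): buffer="joxhspkzmo" (len 10), cursors c1@3 c2@10 c3@10, authorship .1.......2
After op 7 (move_right): buffer="joxhspkzmo" (len 10), cursors c1@4 c2@10 c3@10, authorship .1.......2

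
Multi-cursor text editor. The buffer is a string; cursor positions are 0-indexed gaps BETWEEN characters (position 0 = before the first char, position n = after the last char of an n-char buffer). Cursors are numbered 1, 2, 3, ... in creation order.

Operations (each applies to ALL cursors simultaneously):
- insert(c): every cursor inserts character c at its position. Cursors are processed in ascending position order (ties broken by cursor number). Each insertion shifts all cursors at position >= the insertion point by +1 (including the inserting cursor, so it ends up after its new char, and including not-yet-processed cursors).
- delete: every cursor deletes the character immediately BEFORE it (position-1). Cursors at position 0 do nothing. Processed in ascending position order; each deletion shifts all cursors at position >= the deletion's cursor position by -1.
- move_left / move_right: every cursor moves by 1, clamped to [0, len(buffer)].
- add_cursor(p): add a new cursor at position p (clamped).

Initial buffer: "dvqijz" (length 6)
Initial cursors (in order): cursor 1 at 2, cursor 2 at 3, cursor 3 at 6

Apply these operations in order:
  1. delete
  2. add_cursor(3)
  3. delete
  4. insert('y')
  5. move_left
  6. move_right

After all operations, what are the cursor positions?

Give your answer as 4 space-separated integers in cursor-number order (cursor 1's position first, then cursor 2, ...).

After op 1 (delete): buffer="dij" (len 3), cursors c1@1 c2@1 c3@3, authorship ...
After op 2 (add_cursor(3)): buffer="dij" (len 3), cursors c1@1 c2@1 c3@3 c4@3, authorship ...
After op 3 (delete): buffer="" (len 0), cursors c1@0 c2@0 c3@0 c4@0, authorship 
After op 4 (insert('y')): buffer="yyyy" (len 4), cursors c1@4 c2@4 c3@4 c4@4, authorship 1234
After op 5 (move_left): buffer="yyyy" (len 4), cursors c1@3 c2@3 c3@3 c4@3, authorship 1234
After op 6 (move_right): buffer="yyyy" (len 4), cursors c1@4 c2@4 c3@4 c4@4, authorship 1234

Answer: 4 4 4 4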